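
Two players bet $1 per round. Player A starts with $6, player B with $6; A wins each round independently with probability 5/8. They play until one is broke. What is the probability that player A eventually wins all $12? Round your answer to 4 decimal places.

0.9554

Let r = q/p = (3/8)/(5/8) = 3/5. The recurrence P(i) = p·P(i+1) + q·P(i−1) with P(0)=0, P(12)=1 gives P(i) = (1 − r^i)/(1 − r^12).
P(6) = (1 − (3/5)^6) / (1 − (3/5)^12) = 15625/16354 ≈ 0.9554.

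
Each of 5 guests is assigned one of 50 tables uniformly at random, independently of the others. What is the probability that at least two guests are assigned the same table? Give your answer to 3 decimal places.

It's easier to compute the probability that all 5 are distinct.
P(all distinct) = 50/50 · 49/50 · ··· · 46/50 ≈ 0.814.
So the probability of at least one match is 1 − 0.814 = 0.186.

0.186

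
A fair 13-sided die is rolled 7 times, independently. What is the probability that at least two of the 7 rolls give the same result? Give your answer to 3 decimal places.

P(all 7 different) = 13/13 · 12/13 · ··· · 7/13 ≈ 0.138.
P(at least two equal) = 1 − 0.138 = 0.862.

0.862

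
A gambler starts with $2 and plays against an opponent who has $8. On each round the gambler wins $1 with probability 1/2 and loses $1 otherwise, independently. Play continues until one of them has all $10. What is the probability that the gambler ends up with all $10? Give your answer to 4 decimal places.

With a fair step, P(i) = ½P(i−1) + ½P(i+1) with P(0)=0, P(10)=1 has the linear solution P(i) = i/10.
P(2) = 2/10 = 1/5 ≈ 0.2000.

0.2000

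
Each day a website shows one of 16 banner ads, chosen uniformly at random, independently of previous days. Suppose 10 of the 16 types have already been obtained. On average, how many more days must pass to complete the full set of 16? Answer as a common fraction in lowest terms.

Starting from 10 distinct types, each trial gives a new one with probability (16−i)/16 when i types are held, so the wait for the next new type is 16/(16−i).
E = 16/6 + 16/5 + 16/4 + 16/3 + 16/2 + 16/1 = 196/5.

196/5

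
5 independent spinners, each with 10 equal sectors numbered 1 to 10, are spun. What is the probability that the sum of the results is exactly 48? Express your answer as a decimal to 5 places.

There are 10^5 = 100000 equally likely outcomes.
The number of ordered 5-tuples from {1,…,10} summing to 48 is 15.
P(sum = 48) = 15/100000 = 3/20000 ≈ 0.00015.

0.00015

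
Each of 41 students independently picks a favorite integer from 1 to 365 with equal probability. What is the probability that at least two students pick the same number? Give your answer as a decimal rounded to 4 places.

0.9032

It's easier to compute the probability that all 41 are distinct.
P(all distinct) = 365/365 · 364/365 · ··· · 325/365 ≈ 0.0968.
So the probability of at least one match is 1 − 0.0968 = 0.9032.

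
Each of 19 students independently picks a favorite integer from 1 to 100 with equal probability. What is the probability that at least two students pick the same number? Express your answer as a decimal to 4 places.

It's easier to compute the probability that all 19 are distinct.
P(all distinct) = 100/100 · 99/100 · ··· · 82/100 ≈ 0.1610.
So the probability of at least one match is 1 − 0.1610 = 0.8390.

0.8390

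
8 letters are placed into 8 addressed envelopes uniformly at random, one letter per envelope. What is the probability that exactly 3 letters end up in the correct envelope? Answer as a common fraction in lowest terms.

11/180

Choose which 3 of the 8 are fixed: C(8,3) = 56 ways.
The remaining 5 must have no fixed point: D(5) = 44.
P = 56·44/40320 = 11/180.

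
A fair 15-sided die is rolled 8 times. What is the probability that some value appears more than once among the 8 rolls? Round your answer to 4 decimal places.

0.8988

P(all 8 different) = 15/15 · 14/15 · ··· · 8/15 ≈ 0.1012.
P(at least two equal) = 1 − 0.1012 = 0.8988.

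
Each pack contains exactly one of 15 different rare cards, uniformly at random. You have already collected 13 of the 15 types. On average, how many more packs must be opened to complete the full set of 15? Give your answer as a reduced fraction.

Starting from 13 distinct types, each trial gives a new one with probability (15−i)/15 when i types are held, so the wait for the next new type is 15/(15−i).
E = 15/2 + 15/1 = 45/2.

45/2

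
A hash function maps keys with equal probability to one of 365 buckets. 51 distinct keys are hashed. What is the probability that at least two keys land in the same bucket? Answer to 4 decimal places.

0.9744

It's easier to compute the probability that all 51 are distinct.
P(all distinct) = 365/365 · 364/365 · ··· · 315/365 ≈ 0.0256.
So the probability of at least one match is 1 − 0.0256 = 0.9744.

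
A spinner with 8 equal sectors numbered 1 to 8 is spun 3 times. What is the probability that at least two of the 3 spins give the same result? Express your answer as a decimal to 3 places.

P(all 3 different) = 8/8 · 7/8 · ··· · 6/8 ≈ 0.656.
P(at least two equal) = 1 − 0.656 = 0.344.

0.344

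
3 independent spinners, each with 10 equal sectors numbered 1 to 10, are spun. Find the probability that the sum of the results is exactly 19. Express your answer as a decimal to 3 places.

There are 10^3 = 1000 equally likely outcomes.
The number of ordered 3-tuples from {1,…,10} summing to 19 is 69.
P(sum = 19) = 69/1000 ≈ 0.069.

0.069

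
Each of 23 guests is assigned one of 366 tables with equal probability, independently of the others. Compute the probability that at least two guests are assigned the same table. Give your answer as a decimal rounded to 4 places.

It's easier to compute the probability that all 23 are distinct.
P(all distinct) = 366/366 · 365/366 · ··· · 344/366 ≈ 0.4937.
So the probability of at least one match is 1 − 0.4937 = 0.5063.

0.5063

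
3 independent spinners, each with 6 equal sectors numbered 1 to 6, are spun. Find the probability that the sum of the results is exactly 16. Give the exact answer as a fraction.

1/36

There are 6^3 = 216 equally likely outcomes.
The number of ordered 3-tuples from {1,…,6} summing to 16 is 6.
P(sum = 16) = 6/216 = 1/36.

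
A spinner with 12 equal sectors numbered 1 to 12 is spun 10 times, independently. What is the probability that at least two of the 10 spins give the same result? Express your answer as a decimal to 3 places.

P(all 10 different) = 12/12 · 11/12 · ··· · 3/12 ≈ 0.004.
P(at least two equal) = 1 − 0.004 = 0.996.

0.996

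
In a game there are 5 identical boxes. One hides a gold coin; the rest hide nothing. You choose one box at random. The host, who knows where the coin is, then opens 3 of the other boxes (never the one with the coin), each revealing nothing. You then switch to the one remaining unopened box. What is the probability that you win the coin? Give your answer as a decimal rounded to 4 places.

Your original box holds the coin with probability 1/5, so the other 4 collectively hold it with probability 4/5.
The host can always find 3 empty boxes to open, so the reveals don't change that 4/5; it is now spread over the 1 remaining unopened box.
P(win by switching) = (4/5) · (1/1) = 4/5 ≈ 0.8000.

0.8000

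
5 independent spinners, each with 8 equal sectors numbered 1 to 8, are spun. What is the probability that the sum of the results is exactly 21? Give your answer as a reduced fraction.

There are 8^5 = 32768 equally likely outcomes.
The number of ordered 5-tuples from {1,…,8} summing to 21 is 2380.
P(sum = 21) = 2380/32768 = 595/8192.

595/8192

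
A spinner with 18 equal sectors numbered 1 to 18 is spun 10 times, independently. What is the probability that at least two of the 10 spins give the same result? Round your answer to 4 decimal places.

0.9555

P(all 10 different) = 18/18 · 17/18 · ··· · 9/18 ≈ 0.0445.
P(at least two equal) = 1 − 0.0445 = 0.9555.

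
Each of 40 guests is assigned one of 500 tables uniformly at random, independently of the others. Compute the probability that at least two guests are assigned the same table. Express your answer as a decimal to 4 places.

0.7987

It's easier to compute the probability that all 40 are distinct.
P(all distinct) = 500/500 · 499/500 · ··· · 461/500 ≈ 0.2013.
So the probability of at least one match is 1 − 0.2013 = 0.7987.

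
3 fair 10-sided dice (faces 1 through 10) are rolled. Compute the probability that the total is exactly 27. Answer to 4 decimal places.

There are 10^3 = 1000 equally likely outcomes.
The number of ordered 3-tuples from {1,…,10} summing to 27 is 10.
P(sum = 27) = 10/1000 = 1/100 ≈ 0.0100.

0.0100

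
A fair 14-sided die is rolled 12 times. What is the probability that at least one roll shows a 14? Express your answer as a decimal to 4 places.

P(no roll shows a 14) = (13/14)^12 ≈ 0.4109.
P(at least one) = 1 − 0.4109 = 0.5891.

0.5891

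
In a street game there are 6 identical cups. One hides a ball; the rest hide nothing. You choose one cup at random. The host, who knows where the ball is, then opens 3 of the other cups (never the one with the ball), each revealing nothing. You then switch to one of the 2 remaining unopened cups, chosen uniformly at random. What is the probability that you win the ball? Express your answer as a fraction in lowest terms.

5/12

Your original cup holds the ball with probability 1/6, so the other 5 collectively hold it with probability 5/6.
The host can always find 3 empty cups to open, so the reveals don't change that 5/6; it is now spread over the 2 remaining unopened cups.
P(win by switching) = (5/6) · (1/2) = 5/12.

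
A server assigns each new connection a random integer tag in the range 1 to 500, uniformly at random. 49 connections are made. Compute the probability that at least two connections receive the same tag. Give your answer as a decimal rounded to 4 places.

0.9121

It's easier to compute the probability that all 49 are distinct.
P(all distinct) = 500/500 · 499/500 · ··· · 452/500 ≈ 0.0879.
So the probability of at least one match is 1 − 0.0879 = 0.9121.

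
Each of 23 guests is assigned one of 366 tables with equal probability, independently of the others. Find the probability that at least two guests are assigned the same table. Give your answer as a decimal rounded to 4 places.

It's easier to compute the probability that all 23 are distinct.
P(all distinct) = 366/366 · 365/366 · ··· · 344/366 ≈ 0.4937.
So the probability of at least one match is 1 − 0.4937 = 0.5063.

0.5063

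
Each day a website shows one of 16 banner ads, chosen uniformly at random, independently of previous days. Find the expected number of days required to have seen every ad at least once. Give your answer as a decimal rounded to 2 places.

After i distinct types are collected, each trial gives a new one with probability (16−i)/16, so the expected wait for the next new type is 16/(16−i).
E = 16/16 + 16/15 + 16/14 + 16/13 + 16/12 + 16/11 + 16/10 + 16/9 + 16/8 + 16/7 + 16/6 + 16/5 + 16/4 + 16/3 + 16/2 + 16/1 = 2436559/45045 ≈ 54.09.

54.09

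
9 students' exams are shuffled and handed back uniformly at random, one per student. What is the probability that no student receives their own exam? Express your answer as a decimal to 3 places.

0.368

This is the derangement probability: permutations of 9 with no fixed point.
D(9) = 9! · (1 − 1/1! + 1/2! − ··· + (−1)^9/9!) = 133496.
P = 133496/362880 = 16687/45360 ≈ 0.368.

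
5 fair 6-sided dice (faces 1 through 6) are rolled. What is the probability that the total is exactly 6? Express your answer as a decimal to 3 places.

0.001

There are 6^5 = 7776 equally likely outcomes.
The number of ordered 5-tuples from {1,…,6} summing to 6 is 5.
P(sum = 6) = 5/7776 ≈ 0.001.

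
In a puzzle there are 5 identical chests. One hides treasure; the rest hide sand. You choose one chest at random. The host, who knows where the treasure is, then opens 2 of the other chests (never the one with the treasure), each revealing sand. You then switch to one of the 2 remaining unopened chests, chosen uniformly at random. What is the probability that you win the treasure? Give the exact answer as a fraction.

2/5

Your original chest holds the treasure with probability 1/5, so the other 4 collectively hold it with probability 4/5.
The host can always find 2 empty chests to open, so the reveals don't change that 4/5; it is now spread over the 2 remaining unopened chests.
P(win by switching) = (4/5) · (1/2) = 2/5.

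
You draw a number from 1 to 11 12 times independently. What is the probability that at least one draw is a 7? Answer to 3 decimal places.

P(no draw is a 7) = (10/11)^12 ≈ 0.319.
P(at least one) = 1 − 0.319 = 0.681.

0.681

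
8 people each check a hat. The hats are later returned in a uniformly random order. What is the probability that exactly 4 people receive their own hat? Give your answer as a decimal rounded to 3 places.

Choose which 4 of the 8 are fixed: C(8,4) = 70 ways.
The remaining 4 must have no fixed point: D(4) = 9.
P = 70·9/40320 = 1/64 ≈ 0.016.

0.016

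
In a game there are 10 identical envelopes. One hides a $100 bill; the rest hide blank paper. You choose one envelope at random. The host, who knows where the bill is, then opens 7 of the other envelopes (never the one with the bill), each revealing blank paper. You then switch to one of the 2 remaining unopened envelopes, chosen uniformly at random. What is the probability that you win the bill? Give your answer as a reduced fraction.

Your original envelope holds the bill with probability 1/10, so the other 9 collectively hold it with probability 9/10.
The host can always find 7 empty envelopes to open, so the reveals don't change that 9/10; it is now spread over the 2 remaining unopened envelopes.
P(win by switching) = (9/10) · (1/2) = 9/20.

9/20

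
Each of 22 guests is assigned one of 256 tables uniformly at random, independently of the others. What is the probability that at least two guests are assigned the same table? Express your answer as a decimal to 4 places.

It's easier to compute the probability that all 22 are distinct.
P(all distinct) = 256/256 · 255/256 · ··· · 235/256 ≈ 0.3951.
So the probability of at least one match is 1 − 0.3951 = 0.6049.

0.6049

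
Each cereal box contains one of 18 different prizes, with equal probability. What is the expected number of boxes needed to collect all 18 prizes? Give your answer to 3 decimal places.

62.912

After i distinct types are collected, each trial gives a new one with probability (18−i)/18, so the expected wait for the next new type is 18/(18−i).
E = 18/18 + 18/17 + 18/16 + 18/15 + 18/14 + 18/13 + 18/12 + 18/11 + 18/10 + 18/9 + 18/8 + 18/7 + 18/6 + 18/5 + 18/4 + 18/3 + 18/2 + 18/1 = 42822903/680680 ≈ 62.912.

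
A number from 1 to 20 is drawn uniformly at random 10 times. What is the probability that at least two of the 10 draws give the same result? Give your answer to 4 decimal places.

P(all 10 different) = 20/20 · 19/20 · ··· · 11/20 ≈ 0.0655.
P(at least two equal) = 1 − 0.0655 = 0.9345.

0.9345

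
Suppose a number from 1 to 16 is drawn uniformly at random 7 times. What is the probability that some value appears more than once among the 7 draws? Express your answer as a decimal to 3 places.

0.785

P(all 7 different) = 16/16 · 15/16 · ··· · 10/16 ≈ 0.215.
P(at least two equal) = 1 − 0.215 = 0.785.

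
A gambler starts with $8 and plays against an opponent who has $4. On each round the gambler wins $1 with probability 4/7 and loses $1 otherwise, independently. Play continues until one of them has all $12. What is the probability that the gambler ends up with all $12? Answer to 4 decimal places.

Let r = q/p = (3/7)/(4/7) = 3/4. The recurrence P(i) = p·P(i+1) + q·P(i−1) with P(0)=0, P(12)=1 gives P(i) = (1 − r^i)/(1 − r^12).
P(8) = (1 − (3/4)^8) / (1 − (3/4)^12) = 86272/92833 ≈ 0.9293.

0.9293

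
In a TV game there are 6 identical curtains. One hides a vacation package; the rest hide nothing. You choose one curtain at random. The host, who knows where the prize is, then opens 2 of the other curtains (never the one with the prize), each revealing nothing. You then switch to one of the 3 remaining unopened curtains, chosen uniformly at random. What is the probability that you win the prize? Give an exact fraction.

5/18

Your original curtain holds the prize with probability 1/6, so the other 5 collectively hold it with probability 5/6.
The host can always find 2 empty curtains to open, so the reveals don't change that 5/6; it is now spread over the 3 remaining unopened curtains.
P(win by switching) = (5/6) · (1/3) = 5/18.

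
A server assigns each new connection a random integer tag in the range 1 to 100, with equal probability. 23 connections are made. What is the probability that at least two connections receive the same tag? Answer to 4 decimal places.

It's easier to compute the probability that all 23 are distinct.
P(all distinct) = 100/100 · 99/100 · ··· · 78/100 ≈ 0.0643.
So the probability of at least one match is 1 − 0.0643 = 0.9357.

0.9357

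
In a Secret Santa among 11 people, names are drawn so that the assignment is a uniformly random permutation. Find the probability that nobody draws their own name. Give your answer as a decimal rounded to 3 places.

0.368

This is the derangement probability: permutations of 11 with no fixed point.
D(11) = 11! · (1 − 1/1! + 1/2! − ··· + (−1)^11/11!) = 14684570.
P = 14684570/39916800 = 1468457/3991680 ≈ 0.368.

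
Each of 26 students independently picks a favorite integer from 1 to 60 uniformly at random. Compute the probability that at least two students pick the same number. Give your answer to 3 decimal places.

It's easier to compute the probability that all 26 are distinct.
P(all distinct) = 60/60 · 59/60 · ··· · 35/60 ≈ 0.002.
So the probability of at least one match is 1 − 0.002 = 0.998.

0.998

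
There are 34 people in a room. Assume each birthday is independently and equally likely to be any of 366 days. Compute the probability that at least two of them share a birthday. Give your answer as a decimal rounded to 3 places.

0.794

It's easier to compute the probability that all 34 are distinct.
P(all distinct) = 366/366 · 365/366 · ··· · 333/366 ≈ 0.206.
So the probability of at least one match is 1 − 0.206 = 0.794.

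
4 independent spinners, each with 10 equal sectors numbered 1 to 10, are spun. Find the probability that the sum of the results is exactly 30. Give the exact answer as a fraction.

There are 10^4 = 10000 equally likely outcomes.
The number of ordered 4-tuples from {1,…,10} summing to 30 is 282.
P(sum = 30) = 282/10000 = 141/5000.

141/5000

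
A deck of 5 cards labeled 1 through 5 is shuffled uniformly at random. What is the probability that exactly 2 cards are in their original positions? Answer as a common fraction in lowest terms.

1/6

Choose which 2 of the 5 are fixed: C(5,2) = 10 ways.
The remaining 3 must have no fixed point: D(3) = 2.
P = 10·2/120 = 1/6.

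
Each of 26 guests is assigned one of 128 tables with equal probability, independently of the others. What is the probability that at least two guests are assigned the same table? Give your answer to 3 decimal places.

It's easier to compute the probability that all 26 are distinct.
P(all distinct) = 128/128 · 127/128 · ··· · 103/128 ≈ 0.065.
So the probability of at least one match is 1 − 0.065 = 0.935.

0.935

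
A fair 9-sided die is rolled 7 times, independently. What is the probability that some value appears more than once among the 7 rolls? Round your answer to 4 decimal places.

0.9621

P(all 7 different) = 9/9 · 8/9 · ··· · 3/9 ≈ 0.0379.
P(at least two equal) = 1 − 0.0379 = 0.9621.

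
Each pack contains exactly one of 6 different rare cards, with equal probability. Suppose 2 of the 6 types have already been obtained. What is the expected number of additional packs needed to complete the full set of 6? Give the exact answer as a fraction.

Starting from 2 distinct types, each trial gives a new one with probability (6−i)/6 when i types are held, so the wait for the next new type is 6/(6−i).
E = 6/4 + 6/3 + 6/2 + 6/1 = 25/2.

25/2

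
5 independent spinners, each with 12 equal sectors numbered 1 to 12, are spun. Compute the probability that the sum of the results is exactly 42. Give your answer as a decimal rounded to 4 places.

There are 12^5 = 248832 equally likely outcomes.
The number of ordered 5-tuples from {1,…,12} summing to 42 is 6265.
P(sum = 42) = 6265/248832 ≈ 0.0252.

0.0252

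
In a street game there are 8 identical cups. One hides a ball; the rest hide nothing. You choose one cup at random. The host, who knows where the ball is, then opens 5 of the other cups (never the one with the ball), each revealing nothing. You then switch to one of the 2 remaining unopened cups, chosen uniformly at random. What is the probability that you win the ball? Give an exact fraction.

Your original cup holds the ball with probability 1/8, so the other 7 collectively hold it with probability 7/8.
The host can always find 5 empty cups to open, so the reveals don't change that 7/8; it is now spread over the 2 remaining unopened cups.
P(win by switching) = (7/8) · (1/2) = 7/16.

7/16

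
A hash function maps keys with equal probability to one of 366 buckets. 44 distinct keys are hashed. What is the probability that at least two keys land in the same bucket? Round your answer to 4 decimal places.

It's easier to compute the probability that all 44 are distinct.
P(all distinct) = 366/366 · 365/366 · ··· · 323/366 ≈ 0.0676.
So the probability of at least one match is 1 − 0.0676 = 0.9324.

0.9324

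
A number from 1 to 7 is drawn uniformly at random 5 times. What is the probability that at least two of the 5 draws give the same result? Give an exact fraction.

2041/2401

P(all 5 different) = 7/7 · 6/7 · ··· · 3/7 = 360/2401.
P(at least two equal) = 1 − 360/2401 = 2041/2401.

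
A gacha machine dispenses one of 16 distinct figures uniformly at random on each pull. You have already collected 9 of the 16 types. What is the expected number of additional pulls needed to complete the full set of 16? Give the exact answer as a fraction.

1452/35

Starting from 9 distinct types, each trial gives a new one with probability (16−i)/16 when i types are held, so the wait for the next new type is 16/(16−i).
E = 16/7 + 16/6 + 16/5 + 16/4 + 16/3 + 16/2 + 16/1 = 1452/35.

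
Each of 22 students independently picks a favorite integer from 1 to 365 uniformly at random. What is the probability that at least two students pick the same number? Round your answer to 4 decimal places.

It's easier to compute the probability that all 22 are distinct.
P(all distinct) = 365/365 · 364/365 · ··· · 344/365 ≈ 0.5243.
So the probability of at least one match is 1 − 0.5243 = 0.4757.

0.4757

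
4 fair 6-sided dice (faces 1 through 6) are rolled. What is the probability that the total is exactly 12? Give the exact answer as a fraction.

There are 6^4 = 1296 equally likely outcomes.
The number of ordered 4-tuples from {1,…,6} summing to 12 is 125.
P(sum = 12) = 125/1296.

125/1296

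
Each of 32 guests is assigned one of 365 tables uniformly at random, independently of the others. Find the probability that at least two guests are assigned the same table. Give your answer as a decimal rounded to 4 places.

It's easier to compute the probability that all 32 are distinct.
P(all distinct) = 365/365 · 364/365 · ··· · 334/365 ≈ 0.2467.
So the probability of at least one match is 1 − 0.2467 = 0.7533.

0.7533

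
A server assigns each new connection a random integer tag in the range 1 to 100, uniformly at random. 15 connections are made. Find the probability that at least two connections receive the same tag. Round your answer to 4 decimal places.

It's easier to compute the probability that all 15 are distinct.
P(all distinct) = 100/100 · 99/100 · ··· · 86/100 ≈ 0.3313.
So the probability of at least one match is 1 − 0.3313 = 0.6687.

0.6687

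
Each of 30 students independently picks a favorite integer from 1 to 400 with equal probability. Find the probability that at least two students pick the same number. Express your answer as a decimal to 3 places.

It's easier to compute the probability that all 30 are distinct.
P(all distinct) = 400/400 · 399/400 · ··· · 371/400 ≈ 0.328.
So the probability of at least one match is 1 − 0.328 = 0.672.

0.672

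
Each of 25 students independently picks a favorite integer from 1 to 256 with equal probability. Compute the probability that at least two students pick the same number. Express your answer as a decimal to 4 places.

0.7021

It's easier to compute the probability that all 25 are distinct.
P(all distinct) = 256/256 · 255/256 · ··· · 232/256 ≈ 0.2979.
So the probability of at least one match is 1 − 0.2979 = 0.7021.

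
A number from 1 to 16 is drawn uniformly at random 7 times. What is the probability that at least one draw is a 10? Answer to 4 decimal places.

P(no draw is a 10) = (15/16)^7 ≈ 0.6365.
P(at least one) = 1 − 0.6365 = 0.3635.

0.3635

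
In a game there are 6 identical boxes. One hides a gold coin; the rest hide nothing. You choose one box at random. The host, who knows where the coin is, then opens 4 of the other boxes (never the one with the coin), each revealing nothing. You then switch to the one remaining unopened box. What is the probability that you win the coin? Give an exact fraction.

Your original box holds the coin with probability 1/6, so the other 5 collectively hold it with probability 5/6.
The host can always find 4 empty boxes to open, so the reveals don't change that 5/6; it is now spread over the 1 remaining unopened box.
P(win by switching) = (5/6) · (1/1) = 5/6.

5/6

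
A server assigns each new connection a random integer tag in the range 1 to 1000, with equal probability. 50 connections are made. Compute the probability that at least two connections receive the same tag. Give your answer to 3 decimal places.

It's easier to compute the probability that all 50 are distinct.
P(all distinct) = 1000/1000 · 999/1000 · ··· · 951/1000 ≈ 0.288.
So the probability of at least one match is 1 − 0.288 = 0.712.

0.712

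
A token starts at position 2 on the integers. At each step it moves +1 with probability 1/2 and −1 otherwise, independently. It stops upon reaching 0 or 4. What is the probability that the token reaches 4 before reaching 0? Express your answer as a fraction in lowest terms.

With a fair step, P(i) = ½P(i−1) + ½P(i+1) with P(0)=0, P(4)=1 has the linear solution P(i) = i/4.
P(2) = 2/4 = 1/2.

1/2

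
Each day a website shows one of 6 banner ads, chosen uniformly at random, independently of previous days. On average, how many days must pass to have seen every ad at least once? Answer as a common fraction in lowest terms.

147/10

After i distinct types are collected, each trial gives a new one with probability (6−i)/6, so the expected wait for the next new type is 6/(6−i).
E = 6/6 + 6/5 + 6/4 + 6/3 + 6/2 + 6/1 = 147/10.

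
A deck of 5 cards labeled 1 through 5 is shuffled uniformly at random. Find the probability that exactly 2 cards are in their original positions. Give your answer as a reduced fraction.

Choose which 2 of the 5 are fixed: C(5,2) = 10 ways.
The remaining 3 must have no fixed point: D(3) = 2.
P = 10·2/120 = 1/6.

1/6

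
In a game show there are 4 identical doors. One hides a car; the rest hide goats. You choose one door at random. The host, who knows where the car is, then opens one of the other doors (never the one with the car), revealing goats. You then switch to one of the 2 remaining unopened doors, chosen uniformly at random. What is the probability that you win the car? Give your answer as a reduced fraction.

3/8

Your original door holds the car with probability 1/4, so the other 3 collectively hold it with probability 3/4.
The host can always find an empty door to open, so this doesn't change that 3/4; it is now spread over the 2 remaining unopened doors.
P(win by switching) = (3/4) · (1/2) = 3/8.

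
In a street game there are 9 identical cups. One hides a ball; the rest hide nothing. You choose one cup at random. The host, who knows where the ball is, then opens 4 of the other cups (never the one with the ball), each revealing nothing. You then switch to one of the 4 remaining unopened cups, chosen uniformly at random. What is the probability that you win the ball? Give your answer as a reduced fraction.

Your original cup holds the ball with probability 1/9, so the other 8 collectively hold it with probability 8/9.
The host can always find 4 empty cups to open, so the reveals don't change that 8/9; it is now spread over the 4 remaining unopened cups.
P(win by switching) = (8/9) · (1/4) = 2/9.

2/9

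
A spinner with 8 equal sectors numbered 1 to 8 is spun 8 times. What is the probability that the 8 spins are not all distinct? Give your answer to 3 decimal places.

P(all 8 different) = 8/8 · 7/8 · ··· · 1/8 ≈ 0.002.
P(at least two equal) = 1 − 0.002 = 0.998.

0.998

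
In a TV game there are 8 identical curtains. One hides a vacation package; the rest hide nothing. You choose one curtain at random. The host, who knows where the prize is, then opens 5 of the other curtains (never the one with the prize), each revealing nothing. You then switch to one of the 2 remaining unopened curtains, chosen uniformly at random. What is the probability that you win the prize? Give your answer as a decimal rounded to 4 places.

0.4375

Your original curtain holds the prize with probability 1/8, so the other 7 collectively hold it with probability 7/8.
The host can always find 5 empty curtains to open, so the reveals don't change that 7/8; it is now spread over the 2 remaining unopened curtains.
P(win by switching) = (7/8) · (1/2) = 7/16 ≈ 0.4375.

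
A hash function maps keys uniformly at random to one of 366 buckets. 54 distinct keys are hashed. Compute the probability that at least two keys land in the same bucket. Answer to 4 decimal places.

It's easier to compute the probability that all 54 are distinct.
P(all distinct) = 366/366 · 365/366 · ··· · 313/366 ≈ 0.0163.
So the probability of at least one match is 1 − 0.0163 = 0.9837.

0.9837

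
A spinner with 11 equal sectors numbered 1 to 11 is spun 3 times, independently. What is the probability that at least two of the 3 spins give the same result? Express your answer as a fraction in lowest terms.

31/121

P(all 3 different) = 11/11 · 10/11 · ··· · 9/11 = 90/121.
P(at least two equal) = 1 − 90/121 = 31/121.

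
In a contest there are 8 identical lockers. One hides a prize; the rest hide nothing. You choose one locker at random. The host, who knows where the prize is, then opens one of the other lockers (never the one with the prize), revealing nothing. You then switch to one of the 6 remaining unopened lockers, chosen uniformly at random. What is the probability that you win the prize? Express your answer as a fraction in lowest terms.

Your original locker holds the prize with probability 1/8, so the other 7 collectively hold it with probability 7/8.
The host can always find an empty locker to open, so this doesn't change that 7/8; it is now spread over the 6 remaining unopened lockers.
P(win by switching) = (7/8) · (1/6) = 7/48.

7/48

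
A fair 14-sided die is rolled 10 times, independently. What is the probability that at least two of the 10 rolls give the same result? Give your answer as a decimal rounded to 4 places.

0.9874

P(all 10 different) = 14/14 · 13/14 · ··· · 5/14 ≈ 0.0126.
P(at least two equal) = 1 − 0.0126 = 0.9874.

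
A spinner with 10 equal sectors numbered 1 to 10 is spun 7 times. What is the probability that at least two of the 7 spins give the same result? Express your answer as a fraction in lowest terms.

2936/3125

P(all 7 different) = 10/10 · 9/10 · ··· · 4/10 = 189/3125.
P(at least two equal) = 1 − 189/3125 = 2936/3125.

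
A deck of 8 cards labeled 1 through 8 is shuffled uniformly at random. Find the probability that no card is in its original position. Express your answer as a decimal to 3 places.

0.368

This is the derangement probability: permutations of 8 with no fixed point.
D(8) = 8! · (1 − 1/1! + 1/2! − ··· + (−1)^8/8!) = 14833.
P = 14833/40320 = 2119/5760 ≈ 0.368.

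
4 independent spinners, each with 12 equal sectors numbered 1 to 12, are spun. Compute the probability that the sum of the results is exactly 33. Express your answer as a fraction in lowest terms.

23/648

There are 12^4 = 20736 equally likely outcomes.
The number of ordered 4-tuples from {1,…,12} summing to 33 is 736.
P(sum = 33) = 736/20736 = 23/648.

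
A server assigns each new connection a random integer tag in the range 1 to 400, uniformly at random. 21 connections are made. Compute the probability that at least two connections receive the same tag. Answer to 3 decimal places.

0.414

It's easier to compute the probability that all 21 are distinct.
P(all distinct) = 400/400 · 399/400 · ··· · 380/400 ≈ 0.586.
So the probability of at least one match is 1 − 0.586 = 0.414.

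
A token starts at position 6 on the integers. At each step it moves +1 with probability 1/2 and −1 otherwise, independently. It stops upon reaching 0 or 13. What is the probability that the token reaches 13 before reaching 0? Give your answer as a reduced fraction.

6/13

With a fair step, P(i) = ½P(i−1) + ½P(i+1) with P(0)=0, P(13)=1 has the linear solution P(i) = i/13.
P(6) = 6/13.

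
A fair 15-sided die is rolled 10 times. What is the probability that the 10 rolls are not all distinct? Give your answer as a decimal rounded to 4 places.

P(all 10 different) = 15/15 · 14/15 · ··· · 6/15 ≈ 0.0189.
P(at least two equal) = 1 − 0.0189 = 0.9811.

0.9811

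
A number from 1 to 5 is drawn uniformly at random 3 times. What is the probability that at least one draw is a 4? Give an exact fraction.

61/125

P(no draw is a 4) = (4/5)^3 = 64/125.
P(at least one) = 1 − 64/125 = 61/125.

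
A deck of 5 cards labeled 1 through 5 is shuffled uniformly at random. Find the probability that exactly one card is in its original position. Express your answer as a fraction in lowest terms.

Choose which one is fixed: C(5,1) = 5 ways.
The remaining 4 must have no fixed point: D(4) = 9.
P = 5·9/120 = 3/8.

3/8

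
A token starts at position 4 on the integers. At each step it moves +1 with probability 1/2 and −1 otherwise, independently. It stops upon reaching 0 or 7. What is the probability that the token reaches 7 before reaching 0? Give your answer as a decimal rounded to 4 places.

0.5714

With a fair step, P(i) = ½P(i−1) + ½P(i+1) with P(0)=0, P(7)=1 has the linear solution P(i) = i/7.
P(4) = 4/7 ≈ 0.5714.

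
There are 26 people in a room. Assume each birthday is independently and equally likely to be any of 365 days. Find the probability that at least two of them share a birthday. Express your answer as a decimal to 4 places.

It's easier to compute the probability that all 26 are distinct.
P(all distinct) = 365/365 · 364/365 · ··· · 340/365 ≈ 0.4018.
So the probability of at least one match is 1 − 0.4018 = 0.5982.

0.5982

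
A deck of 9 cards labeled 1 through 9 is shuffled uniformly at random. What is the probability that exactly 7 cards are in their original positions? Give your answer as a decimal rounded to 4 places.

0.0001

Choose which 7 of the 9 are fixed: C(9,7) = 36 ways.
The remaining 2 must have no fixed point: D(2) = 1.
P = 36·1/362880 = 1/10080 ≈ 0.0001.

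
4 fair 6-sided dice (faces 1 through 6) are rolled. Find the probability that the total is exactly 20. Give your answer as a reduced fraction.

There are 6^4 = 1296 equally likely outcomes.
The number of ordered 4-tuples from {1,…,6} summing to 20 is 35.
P(sum = 20) = 35/1296.

35/1296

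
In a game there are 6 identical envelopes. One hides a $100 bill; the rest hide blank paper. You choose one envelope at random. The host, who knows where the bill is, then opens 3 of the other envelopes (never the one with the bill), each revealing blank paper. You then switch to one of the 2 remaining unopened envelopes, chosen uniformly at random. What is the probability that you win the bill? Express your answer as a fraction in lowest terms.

Your original envelope holds the bill with probability 1/6, so the other 5 collectively hold it with probability 5/6.
The host can always find 3 empty envelopes to open, so the reveals don't change that 5/6; it is now spread over the 2 remaining unopened envelopes.
P(win by switching) = (5/6) · (1/2) = 5/12.

5/12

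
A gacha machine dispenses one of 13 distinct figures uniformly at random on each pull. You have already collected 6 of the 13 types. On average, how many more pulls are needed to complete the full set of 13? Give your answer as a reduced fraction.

4719/140

Starting from 6 distinct types, each trial gives a new one with probability (13−i)/13 when i types are held, so the wait for the next new type is 13/(13−i).
E = 13/7 + 13/6 + 13/5 + 13/4 + 13/3 + 13/2 + 13/1 = 4719/140.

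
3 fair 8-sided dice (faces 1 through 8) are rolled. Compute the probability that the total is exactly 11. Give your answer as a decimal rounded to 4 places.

There are 8^3 = 512 equally likely outcomes.
The number of ordered 3-tuples from {1,…,8} summing to 11 is 42.
P(sum = 11) = 42/512 = 21/256 ≈ 0.0820.

0.0820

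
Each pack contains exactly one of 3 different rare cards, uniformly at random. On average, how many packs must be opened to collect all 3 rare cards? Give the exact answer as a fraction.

11/2

After i distinct types are collected, each trial gives a new one with probability (3−i)/3, so the expected wait for the next new type is 3/(3−i).
E = 3/3 + 3/2 + 3/1 = 11/2.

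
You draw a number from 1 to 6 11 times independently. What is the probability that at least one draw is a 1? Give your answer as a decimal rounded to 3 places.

P(no draw is a 1) = (5/6)^11 ≈ 0.135.
P(at least one) = 1 − 0.135 = 0.865.

0.865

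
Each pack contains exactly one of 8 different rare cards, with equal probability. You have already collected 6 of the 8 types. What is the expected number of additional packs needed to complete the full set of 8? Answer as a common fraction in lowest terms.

12

Starting from 6 distinct types, each trial gives a new one with probability (8−i)/8 when i types are held, so the wait for the next new type is 8/(8−i).
E = 8/2 + 8/1 = 12.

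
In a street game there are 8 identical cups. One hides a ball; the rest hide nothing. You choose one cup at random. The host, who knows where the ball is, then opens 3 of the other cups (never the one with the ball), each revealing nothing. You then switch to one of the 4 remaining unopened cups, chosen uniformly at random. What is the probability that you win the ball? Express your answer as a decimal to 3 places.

0.219

Your original cup holds the ball with probability 1/8, so the other 7 collectively hold it with probability 7/8.
The host can always find 3 empty cups to open, so the reveals don't change that 7/8; it is now spread over the 4 remaining unopened cups.
P(win by switching) = (7/8) · (1/4) = 7/32 ≈ 0.219.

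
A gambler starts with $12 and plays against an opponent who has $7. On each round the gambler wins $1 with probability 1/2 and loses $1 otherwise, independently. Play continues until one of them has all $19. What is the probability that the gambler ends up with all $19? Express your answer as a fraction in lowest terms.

With a fair step, P(i) = ½P(i−1) + ½P(i+1) with P(0)=0, P(19)=1 has the linear solution P(i) = i/19.
P(12) = 12/19.

12/19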